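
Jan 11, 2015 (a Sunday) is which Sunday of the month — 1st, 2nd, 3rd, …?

Day 11 falls in week ⌈11/7⌉ of the month.
Days 1–7 hold the 1st Sunday, 8–14 the 2nd, 15–21 the 3rd, 22–28 the 4th, 29–31 the 5th.
11 is in the range for the 2nd.

2nd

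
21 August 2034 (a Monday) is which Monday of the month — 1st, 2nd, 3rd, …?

Day 21 falls in week ⌈21/7⌉ of the month.
Days 1–7 hold the 1st Monday, 8–14 the 2nd, 15–21 the 3rd, 22–28 the 4th, 29–31 the 5th.
21 is in the range for the 3rd.

3rd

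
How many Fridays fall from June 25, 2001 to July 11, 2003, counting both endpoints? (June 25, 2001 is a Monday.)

107

June 25, 2001 is a Monday; the first Friday on or after it is June 29, 2001 (4 days later).
From June 29, 2001 to July 11, 2003: 185 + 365 + 192 = 742 days (rest of 2001, 2002, to July 11, 2003 in 2003).
742 ÷ 7 = 106 full weeks with remainder 0, so 106 more Fridays after the first → 107.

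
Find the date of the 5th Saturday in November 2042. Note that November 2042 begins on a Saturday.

November 2042 begins on a Saturday, so the first Saturday is November 1.
The 5th Saturday is 4 weeks later: 1 + 28 = 29.

November 29, 2042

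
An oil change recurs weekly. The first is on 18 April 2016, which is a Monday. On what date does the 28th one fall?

The 28th occurrence is 27 intervals after the first: 27 × 7 = 189 days after 18 April 2016.
April has 30 days — 12 days to the end of April leaves 177.
May has 31 days (146 left).
June has 30 days (116 left).
July has 31 days (85 left).
August has 31 days (54 left).
September has 30 days (24 left).
24 days into October → 24 October 2016.

24 October 2016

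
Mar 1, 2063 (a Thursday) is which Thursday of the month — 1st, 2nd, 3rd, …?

1st

Day 1 falls in week ⌈1/7⌉ of the month.
Days 1–7 hold the 1st Thursday, 8–14 the 2nd, 15–21 the 3rd, 22–28 the 4th, 29–31 the 5th.
1 is in the range for the 1st.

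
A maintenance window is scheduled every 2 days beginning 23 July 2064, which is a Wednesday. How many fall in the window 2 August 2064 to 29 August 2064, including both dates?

Occurrences land 2·i days after 23 July 2064 for i = 0, 1, 2, …
2 August 2064 is 10 days after the start; 10 ÷ 2 = 5 remainder 0. First occurrence in the window: #6 on 2 August 2064 (5×2 = 10 days in).
29 August 2064 is 37 days after the start; 37 ÷ 2 = 18 remainder 1. Last occurrence in the window: #19 on 28 August 2064.
Occurrences #6 through #19: 14 in total.

14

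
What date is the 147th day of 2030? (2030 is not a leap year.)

January has 31 days (147 − 31 = 116 remain).
February has 28 days (116 − 28 = 88 remain).
March has 31 days (88 − 31 = 57 remain).
April has 30 days (57 − 30 = 27 remain).
27 into May → May 27.

May 27, 2030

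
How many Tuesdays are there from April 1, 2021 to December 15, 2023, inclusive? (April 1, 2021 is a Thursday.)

April 1, 2021 is a Thursday; the first Tuesday on or after it is April 6, 2021 (5 days later).
From April 6, 2021 to December 15, 2023: 269 + 365 + 349 = 983 days (rest of 2021, 2022, to December 15, 2023 in 2023).
983 ÷ 7 = 140 full weeks with remainder 3, so 140 more Tuesdays after the first → 141.

141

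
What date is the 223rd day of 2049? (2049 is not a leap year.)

11 August 2049

January has 31 days (223 − 31 = 192 remain).
February has 28 days (192 − 28 = 164 remain).
March has 31 days (164 − 31 = 133 remain).
April has 30 days (133 − 30 = 103 remain).
May has 31 days (103 − 31 = 72 remain).
June has 30 days (72 − 30 = 42 remain).
July has 31 days (42 − 31 = 11 remain).
11 into August → August 11.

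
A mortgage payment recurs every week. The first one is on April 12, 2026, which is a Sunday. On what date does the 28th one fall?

The 28th occurrence is 27 intervals after the first: 27 × 7 = 189 days after April 12, 2026.
April has 30 days — 18 days to the end of April leaves 171.
May has 31 days (140 left).
June has 30 days (110 left).
July has 31 days (79 left).
August has 31 days (48 left).
September has 30 days (18 left).
18 days into October → October 18, 2026.

October 18, 2026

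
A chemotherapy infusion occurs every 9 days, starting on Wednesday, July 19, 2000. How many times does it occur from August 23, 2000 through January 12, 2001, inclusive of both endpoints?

Occurrences land 9·i days after July 19, 2000 for i = 0, 1, 2, …
August 23, 2000 is 35 days after the start; 35 ÷ 9 = 3 remainder 8; since the remainder is 8, round up to i = 4. First occurrence in the window: #5 on August 24, 2000 (4×9 = 36 days in).
January 12, 2001 is 177 days after the start; 177 ÷ 9 = 19 remainder 6. Last occurrence in the window: #20 on January 6, 2001.
Occurrences #5 through #20: 16 in total.

16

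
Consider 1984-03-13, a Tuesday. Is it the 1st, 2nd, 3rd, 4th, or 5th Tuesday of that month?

2nd

Day 13 falls in week ⌈13/7⌉ of the month.
Days 1–7 hold the 1st Tuesday, 8–14 the 2nd, 15–21 the 3rd, 22–28 the 4th, 29–31 the 5th.
13 is in the range for the 2nd.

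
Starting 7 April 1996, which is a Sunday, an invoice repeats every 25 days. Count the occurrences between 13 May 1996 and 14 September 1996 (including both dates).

5

Occurrences land 25·i days after 7 April 1996 for i = 0, 1, 2, …
13 May 1996 is 36 days after the start; 36 ÷ 25 = 1 remainder 11; since the remainder is 11, round up to i = 2. First occurrence in the window: #3 on 27 May 1996 (2×25 = 50 days in).
14 September 1996 is 160 days after the start; 160 ÷ 25 = 6 remainder 10. Last occurrence in the window: #7 on 4 September 1996.
Occurrences #3 through #7: 5 in total.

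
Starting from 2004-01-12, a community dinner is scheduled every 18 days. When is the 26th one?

2005-04-06

The 26th occurrence is 25 intervals after the first: 25 × 18 = 450 days after 2004-01-12.
January has 31 days — 19 days to the end of January leaves 431.
From end of January to end of 2004 is 335 days (96 left).
January has 31 days (65 left).
February has 28 days (37 left).
March has 31 days (6 left).
6 days into April → 2005-04-06.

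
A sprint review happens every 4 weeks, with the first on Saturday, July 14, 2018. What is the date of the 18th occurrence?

November 2, 2019

The 18th occurrence is 17 intervals after the first: 17 × 28 = 476 days after July 14, 2018.
July has 31 days — 17 days to the end of July leaves 459.
From end of July to end of 2018 is 153 days (306 left).
January has 31 days (275 left).
February has 28 days (247 left).
March has 31 days (216 left).
April has 30 days (186 left).
May has 31 days (155 left).
June has 30 days (125 left).
July has 31 days (94 left).
August has 31 days (63 left).
September has 30 days (33 left).
October has 31 days (2 left).
2 days into November → November 2, 2019.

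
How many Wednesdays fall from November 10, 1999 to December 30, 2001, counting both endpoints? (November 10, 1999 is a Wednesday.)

112

November 10, 1999 is a Wednesday; the first Wednesday on or after it is November 10, 1999.
From November 10, 1999 to December 30, 2001: 51 + 366 + 364 = 781 days (rest of 1999, 2000, to December 30, 2001 in 2001).
781 ÷ 7 = 111 full weeks with remainder 4, so 111 more Wednesdays after the first → 112.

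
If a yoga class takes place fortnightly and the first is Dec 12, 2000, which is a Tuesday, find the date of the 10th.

Apr 17, 2001

The 10th occurrence is 9 intervals after the first: 9 × 14 = 126 days after Dec 12, 2000.
Dec has 31 days — 19 days to the end of Dec leaves 107.
Jan has 31 days (76 left).
Feb has 28 days (48 left).
Mar has 31 days (17 left).
17 days into Apr → Apr 17, 2001.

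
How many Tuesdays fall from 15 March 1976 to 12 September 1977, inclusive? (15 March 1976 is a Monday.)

78

15 March 1976 is a Monday; the first Tuesday on or after it is 16 March 1976 (1 day later).
From 16 March 1976 to 12 September 1977: 290 + 255 = 545 days (rest of 1976, to 12 September 1977 in 1977).
545 ÷ 7 = 77 full weeks with remainder 6, so 77 more Tuesdays after the first → 78.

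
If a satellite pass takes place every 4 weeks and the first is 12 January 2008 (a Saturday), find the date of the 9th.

The 9th occurrence is 8 intervals after the first: 8 × 28 = 224 days after 12 January 2008.
January has 31 days — 19 days to the end of January leaves 205.
February has 29 days (176 left).
March has 31 days (145 left).
April has 30 days (115 left).
May has 31 days (84 left).
June has 30 days (54 left).
July has 31 days (23 left).
23 days into August → 23 August 2008.

23 August 2008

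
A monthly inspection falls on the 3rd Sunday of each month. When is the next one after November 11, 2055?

November 21, 2055

November 2055 starts on a Monday; its first Sunday is the 7th, so the 3rd Sunday is the 21st — November 21, 2055.
November 21, 2055 is after November 11, 2055, so that is the next one.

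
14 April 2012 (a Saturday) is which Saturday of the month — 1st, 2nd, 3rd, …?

Day 14 falls in week ⌈14/7⌉ of the month.
Days 1–7 hold the 1st Saturday, 8–14 the 2nd, 15–21 the 3rd, 22–28 the 4th, 29–31 the 5th.
14 is in the range for the 2nd.

2nd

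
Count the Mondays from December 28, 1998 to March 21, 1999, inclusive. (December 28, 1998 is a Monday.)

12

December 28, 1998 is a Monday; the first Monday on or after it is December 28, 1998.
From December 28, 1998 to March 21, 1999: 3 + 31 + 28 + 21 = 83 days (rest of December, January, February, March).
83 ÷ 7 = 11 full weeks with remainder 6, so 11 more Mondays after the first → 12.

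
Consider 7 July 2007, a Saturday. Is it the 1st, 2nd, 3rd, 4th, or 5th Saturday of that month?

1st

Day 7 falls in week ⌈7/7⌉ of the month.
Days 1–7 hold the 1st Saturday, 8–14 the 2nd, 15–21 the 3rd, 22–28 the 4th, 29–31 the 5th.
7 is in the range for the 1st.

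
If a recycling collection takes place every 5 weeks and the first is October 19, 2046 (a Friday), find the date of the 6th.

April 12, 2047

The 6th occurrence is 5 intervals after the first: 5 × 35 = 175 days after October 19, 2046.
October has 31 days — 12 days to the end of October leaves 163.
November has 30 days (133 left).
December has 31 days (102 left).
January has 31 days (71 left).
February has 28 days (43 left).
March has 31 days (12 left).
12 days into April → April 12, 2047.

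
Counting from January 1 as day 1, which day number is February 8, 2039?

Days in months before February: 31 = 31.
Plus 8 days into February → day 39.

39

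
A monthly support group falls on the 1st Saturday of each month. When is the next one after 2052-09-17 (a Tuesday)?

2052-10-05

September 2052 starts on a Sunday, so its 1st Saturday is 2052-09-07 (6 days in).
That is not after 2052-09-17, so look at October 2052.
October 2052 starts on a Tuesday, so its 1st Saturday is 2052-10-05 (4 days in).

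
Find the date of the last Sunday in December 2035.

The first Sunday of December 2035 is December 2.
December 2035 has 31 days. Adding weeks: 2, 9, 16, 23, 30 — the last one ≤ 31 is the 30th.

30 December 2035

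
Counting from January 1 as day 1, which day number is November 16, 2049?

320

Days in months before November: 31 + 28 + 31 + 30 + 31 + 30 + 31 + 31 + 30 + 31 = 304.
Plus 16 days into November → day 320.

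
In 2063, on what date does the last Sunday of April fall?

April 29, 2063

April 2063 begins on a Sunday, so the first Sunday is April 1.
April 2063 has 30 days. Adding weeks: 1, 8, 15, 22, 29 — the last one ≤ 30 is the 29th.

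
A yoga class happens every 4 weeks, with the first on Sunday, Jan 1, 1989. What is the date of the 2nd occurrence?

Jan 29, 1989

The 2nd occurrence is 1 interval after the first: 1 × 28 = 28 days after Jan 1, 1989.
28 days later is Jan 29, 1989.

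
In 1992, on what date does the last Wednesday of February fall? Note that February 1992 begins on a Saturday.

February 1992 begins on a Saturday, so the first Wednesday is February 5 (4 days later).
February 1992 has 29 days. Adding weeks: 5, 12, 19, 26 — the last one ≤ 29 is the 26th.

26 February 1992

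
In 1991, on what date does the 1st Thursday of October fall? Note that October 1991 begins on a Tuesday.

October 1991 begins on a Tuesday, so the first Thursday is October 3 (2 days later).

3 October 1991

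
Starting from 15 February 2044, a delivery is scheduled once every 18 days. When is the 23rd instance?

The 23rd occurrence is 22 intervals after the first: 22 × 18 = 396 days after 15 February 2044.
February has 29 days — 14 days to the end of February leaves 382.
March has 31 days (351 left).
April has 30 days (321 left).
May has 31 days (290 left).
June has 30 days (260 left).
July has 31 days (229 left).
August has 31 days (198 left).
September has 30 days (168 left).
October has 31 days (137 left).
November has 30 days (107 left).
December has 31 days (76 left).
January has 31 days (45 left).
February has 28 days (17 left).
17 days into March → 17 March 2045.

17 March 2045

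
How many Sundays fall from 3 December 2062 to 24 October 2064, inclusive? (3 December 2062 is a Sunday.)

3 December 2062 is a Sunday; the first Sunday on or after it is 3 December 2062.
From 3 December 2062 to 24 October 2064: 28 + 365 + 298 = 691 days (rest of 2062, 2063, to 24 October 2064 in 2064).
691 ÷ 7 = 98 full weeks with remainder 5, so 98 more Sundays after the first → 99.

99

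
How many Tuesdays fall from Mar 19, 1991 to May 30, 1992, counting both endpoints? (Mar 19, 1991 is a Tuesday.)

63

Mar 19, 1991 is a Tuesday; the first Tuesday on or after it is Mar 19, 1991.
From Mar 19, 1991 to May 30, 1992: 287 + 151 = 438 days (rest of 1991, to May 30, 1992 in 1992).
438 ÷ 7 = 62 full weeks with remainder 4, so 62 more Tuesdays after the first → 63.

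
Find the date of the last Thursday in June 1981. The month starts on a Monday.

June 1981 begins on a Monday, so the first Thursday is June 4 (3 days later).
June 1981 has 30 days. Adding weeks: 4, 11, 18, 25 — the last one ≤ 30 is the 25th.

25 June 1981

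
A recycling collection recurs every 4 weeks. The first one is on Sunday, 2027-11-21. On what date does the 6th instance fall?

The 6th occurrence is 5 intervals after the first: 5 × 28 = 140 days after 2027-11-21.
November has 30 days — 9 days to the end of November leaves 131.
December has 31 days (100 left).
January has 31 days (69 left).
February has 29 days (40 left).
March has 31 days (9 left).
9 days into April → 2028-04-09.

2028-04-09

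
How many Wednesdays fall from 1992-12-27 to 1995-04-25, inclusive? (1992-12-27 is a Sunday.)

1992-12-27 is a Sunday; the first Wednesday on or after it is 1992-12-30 (3 days later).
From 1992-12-30 to 1995-04-25: 1 + 365 + 365 + 115 = 846 days (rest of 1992, 1993, 1994, to 1995-04-25 in 1995).
846 ÷ 7 = 120 full weeks with remainder 6, so 120 more Wednesdays after the first → 121.

121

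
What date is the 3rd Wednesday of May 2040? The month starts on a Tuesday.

2040-05-16

May 2040 begins on a Tuesday, so the first Wednesday is May 2 (1 day later).
The 3rd Wednesday is 2 weeks later: 2 + 14 = 16.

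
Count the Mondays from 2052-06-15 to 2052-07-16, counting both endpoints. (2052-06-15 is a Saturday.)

5

2052-06-15 is a Saturday; the first Monday on or after it is 2052-06-17 (2 days later).
From 2052-06-17 to 2052-07-16: 13 + 16 = 29 days (rest of June, July).
29 ÷ 7 = 4 full weeks with remainder 1, so 4 more Mondays after the first → 5.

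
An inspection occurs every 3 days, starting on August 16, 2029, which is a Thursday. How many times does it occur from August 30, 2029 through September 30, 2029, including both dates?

11

Occurrences land 3·i days after August 16, 2029 for i = 0, 1, 2, …
August 30, 2029 is 14 days after the start; 14 ÷ 3 = 4 remainder 2; since the remainder is 2, round up to i = 5. First occurrence in the window: #6 on August 31, 2029 (5×3 = 15 days in).
September 30, 2029 is 45 days after the start; 45 ÷ 3 = 15 remainder 0. Last occurrence in the window: #16 on September 30, 2029.
Occurrences #6 through #16: 11 in total.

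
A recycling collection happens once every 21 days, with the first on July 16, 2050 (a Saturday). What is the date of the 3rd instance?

The 3rd occurrence is 2 intervals after the first: 2 × 21 = 42 days after July 16, 2050.
July has 31 days — 15 days to the end of July leaves 27.
27 days into August → August 27, 2050.

August 27, 2050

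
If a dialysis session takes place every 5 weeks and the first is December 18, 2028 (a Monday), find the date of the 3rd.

The 3rd occurrence is 2 intervals after the first: 2 × 35 = 70 days after December 18, 2028.
December has 31 days — 13 days to the end of December leaves 57.
January has 31 days (26 left).
26 days into February → February 26, 2029.

February 26, 2029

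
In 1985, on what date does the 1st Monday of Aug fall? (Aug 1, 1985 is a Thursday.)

Aug 1985 begins on a Thursday, so the first Monday is Aug 5 (4 days later).

Aug 5, 1985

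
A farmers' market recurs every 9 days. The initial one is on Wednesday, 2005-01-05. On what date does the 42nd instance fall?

The 42nd occurrence is 41 intervals after the first: 41 × 9 = 369 days after 2005-01-05.
January has 31 days — 26 days to the end of January leaves 343.
February has 28 days (315 left).
March has 31 days (284 left).
April has 30 days (254 left).
May has 31 days (223 left).
June has 30 days (193 left).
July has 31 days (162 left).
August has 31 days (131 left).
September has 30 days (101 left).
October has 31 days (70 left).
November has 30 days (40 left).
December has 31 days (9 left).
9 days into January → 2006-01-09.

2006-01-09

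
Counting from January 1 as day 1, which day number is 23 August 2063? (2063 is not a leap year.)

235

Days in months before August: 31 + 28 + 31 + 30 + 31 + 30 + 31 = 212.
Plus 23 days into August → day 235.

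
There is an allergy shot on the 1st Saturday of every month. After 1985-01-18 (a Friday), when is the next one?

January 1985 starts on a Tuesday, so its 1st Saturday is 1985-01-05 (4 days in).
That is not after 1985-01-18, so look at February 1985.
February 1985 starts on a Friday, so its 1st Saturday is 1985-02-02 (1 day in).

1985-02-02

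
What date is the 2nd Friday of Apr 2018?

Apr 2018 begins on a Sunday, so the first Friday is Apr 6 (5 days later).
The 2nd Friday is 1 weeks later: 6 + 7 = 13.

Apr 13, 2018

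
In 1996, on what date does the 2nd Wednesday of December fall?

December 1996 begins on a Sunday, so the first Wednesday is December 4 (3 days later).
The 2nd Wednesday is 1 weeks later: 4 + 7 = 11.

December 11, 1996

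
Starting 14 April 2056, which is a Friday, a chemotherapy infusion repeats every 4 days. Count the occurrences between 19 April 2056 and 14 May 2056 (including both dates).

6

Occurrences land 4·i days after 14 April 2056 for i = 0, 1, 2, …
19 April 2056 is 5 days after the start; 5 ÷ 4 = 1 remainder 1; since the remainder is 1, round up to i = 2. First occurrence in the window: #3 on 22 April 2056 (2×4 = 8 days in).
14 May 2056 is 30 days after the start; 30 ÷ 4 = 7 remainder 2. Last occurrence in the window: #8 on 12 May 2056.
Occurrences #3 through #8: 6 in total.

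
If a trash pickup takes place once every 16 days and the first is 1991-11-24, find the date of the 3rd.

The 3rd occurrence is 2 intervals after the first: 2 × 16 = 32 days after 1991-11-24.
November has 30 days — 6 days to the end of November leaves 26.
26 days into December → 1991-12-26.

1991-12-26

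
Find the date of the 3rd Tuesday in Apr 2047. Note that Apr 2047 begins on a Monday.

Apr 16, 2047

Apr 2047 begins on a Monday, so the first Tuesday is Apr 2 (1 day later).
The 3rd Tuesday is 2 weeks later: 2 + 14 = 16.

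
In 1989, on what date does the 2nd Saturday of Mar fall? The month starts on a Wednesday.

Mar 1989 begins on a Wednesday, so the first Saturday is Mar 4 (3 days later).
The 2nd Saturday is 1 weeks later: 4 + 7 = 11.

Mar 11, 1989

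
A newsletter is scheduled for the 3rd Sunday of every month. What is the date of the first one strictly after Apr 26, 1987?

May 17, 1987

Apr 1987 starts on a Wednesday; its first Sunday is the 5th, so the 3rd Sunday is the 19th — Apr 19, 1987.
That is not after Apr 26, 1987, so look at May 1987.
May 1987 starts on a Friday; its first Sunday is the 3rd, so the 3rd Sunday is the 17th — May 17, 1987.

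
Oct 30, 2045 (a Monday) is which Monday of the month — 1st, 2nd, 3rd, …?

Day 30 falls in week ⌈30/7⌉ of the month.
Days 1–7 hold the 1st Monday, 8–14 the 2nd, 15–21 the 3rd, 22–28 the 4th, 29–31 the 5th.
30 is in the range for the 5th.

5th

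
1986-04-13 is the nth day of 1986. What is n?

103

Days in months before April: 31 + 28 + 31 = 90.
Plus 13 days into April → day 103.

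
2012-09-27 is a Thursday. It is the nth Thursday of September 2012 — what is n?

4th

Day 27 falls in week ⌈27/7⌉ of the month.
Days 1–7 hold the 1st Thursday, 8–14 the 2nd, 15–21 the 3rd, 22–28 the 4th, 29–31 the 5th.
27 is in the range for the 4th.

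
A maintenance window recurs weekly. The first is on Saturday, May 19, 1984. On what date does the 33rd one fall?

December 29, 1984

The 33rd occurrence is 32 intervals after the first: 32 × 7 = 224 days after May 19, 1984.
May has 31 days — 12 days to the end of May leaves 212.
June has 30 days (182 left).
July has 31 days (151 left).
August has 31 days (120 left).
September has 30 days (90 left).
October has 31 days (59 left).
November has 30 days (29 left).
29 days into December → December 29, 1984.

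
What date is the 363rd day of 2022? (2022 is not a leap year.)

January has 31 days (363 − 31 = 332 remain).
February has 28 days (332 − 28 = 304 remain).
March has 31 days (304 − 31 = 273 remain).
April has 30 days (273 − 30 = 243 remain).
May has 31 days (243 − 31 = 212 remain).
June has 30 days (212 − 30 = 182 remain).
July has 31 days (182 − 31 = 151 remain).
August has 31 days (151 − 31 = 120 remain).
September has 30 days (120 − 30 = 90 remain).
October has 31 days (90 − 31 = 59 remain).
November has 30 days (59 − 30 = 29 remain).
29 into December → December 29.

December 29, 2022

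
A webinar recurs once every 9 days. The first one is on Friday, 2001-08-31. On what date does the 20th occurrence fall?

2002-02-18

The 20th occurrence is 19 intervals after the first: 19 × 9 = 171 days after 2001-08-31.
August has 31 days — 0 days to the end of August leaves 171.
September has 30 days (141 left).
October has 31 days (110 left).
November has 30 days (80 left).
December has 31 days (49 left).
January has 31 days (18 left).
18 days into February → 2002-02-18.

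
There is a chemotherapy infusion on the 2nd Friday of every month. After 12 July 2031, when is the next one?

8 August 2031

July 2031 starts on a Tuesday; its first Friday is the 4th, so the 2nd Friday is the 11th — 11 July 2031.
That is not after 12 July 2031, so look at August 2031.
August 2031 starts on a Friday; its first Friday is the 1st, so the 2nd Friday is the 8th — 8 August 2031.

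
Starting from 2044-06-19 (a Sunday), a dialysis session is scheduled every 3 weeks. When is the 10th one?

The 10th occurrence is 9 intervals after the first: 9 × 21 = 189 days after 2044-06-19.
June has 30 days — 11 days to the end of June leaves 178.
July has 31 days (147 left).
August has 31 days (116 left).
September has 30 days (86 left).
October has 31 days (55 left).
November has 30 days (25 left).
25 days into December → 2044-12-25.

2044-12-25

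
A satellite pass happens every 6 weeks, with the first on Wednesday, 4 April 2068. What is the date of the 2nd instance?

16 May 2068

The 2nd occurrence is 1 interval after the first: 1 × 42 = 42 days after 4 April 2068.
April has 30 days — 26 days to the end of April leaves 16.
16 days into May → 16 May 2068.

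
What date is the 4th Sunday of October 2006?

2006-10-22

The first Sunday of October 2006 is October 1.
The 4th Sunday is 3 weeks later: 1 + 21 = 22.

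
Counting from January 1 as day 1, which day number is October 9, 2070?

282

Days in months before October: 31 + 28 + 31 + 30 + 31 + 30 + 31 + 31 + 30 = 273.
Plus 9 days into October → day 282.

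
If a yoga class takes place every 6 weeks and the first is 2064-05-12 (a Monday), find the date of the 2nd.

2064-06-23

The 2nd occurrence is 1 interval after the first: 1 × 42 = 42 days after 2064-05-12.
May has 31 days — 19 days to the end of May leaves 23.
23 days into June → 2064-06-23.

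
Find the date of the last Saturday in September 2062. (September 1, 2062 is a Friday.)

30 September 2062

September 2062 begins on a Friday, so the first Saturday is September 2 (1 day later).
September 2062 has 30 days. Adding weeks: 2, 9, 16, 23, 30 — the last one ≤ 30 is the 30th.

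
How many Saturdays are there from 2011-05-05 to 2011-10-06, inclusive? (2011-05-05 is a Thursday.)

2011-05-05 is a Thursday; the first Saturday on or after it is 2011-05-07 (2 days later).
From 2011-05-07 to 2011-10-06: 24 + 30 + 31 + 31 + 30 + 6 = 152 days (rest of May, June, July, August, September, October).
152 ÷ 7 = 21 full weeks with remainder 5, so 21 more Saturdays after the first → 22.

22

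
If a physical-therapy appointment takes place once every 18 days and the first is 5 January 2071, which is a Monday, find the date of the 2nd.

The 2nd occurrence is 1 interval after the first: 1 × 18 = 18 days after 5 January 2071.
18 days later is 23 January 2071.

23 January 2071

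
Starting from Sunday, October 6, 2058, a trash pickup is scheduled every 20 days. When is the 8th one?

The 8th occurrence is 7 intervals after the first: 7 × 20 = 140 days after October 6, 2058.
October has 31 days — 25 days to the end of October leaves 115.
November has 30 days (85 left).
December has 31 days (54 left).
January has 31 days (23 left).
23 days into February → February 23, 2059.

February 23, 2059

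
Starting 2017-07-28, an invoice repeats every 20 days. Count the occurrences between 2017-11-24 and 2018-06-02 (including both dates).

10

Occurrences land 20·i days after 2017-07-28 for i = 0, 1, 2, …
2017-11-24 is 119 days after the start; 119 ÷ 20 = 5 remainder 19; since the remainder is 19, round up to i = 6. First occurrence in the window: #7 on 2017-11-25 (6×20 = 120 days in).
2018-06-02 is 309 days after the start; 309 ÷ 20 = 15 remainder 9. Last occurrence in the window: #16 on 2018-05-24.
Occurrences #7 through #16: 10 in total.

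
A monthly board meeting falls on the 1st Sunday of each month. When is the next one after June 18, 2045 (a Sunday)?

July 2, 2045

June 2045 starts on a Thursday, so its 1st Sunday is June 4, 2045 (3 days in).
That is not after June 18, 2045, so look at July 2045.
July 2045 starts on a Saturday, so its 1st Sunday is July 2, 2045 (1 day in).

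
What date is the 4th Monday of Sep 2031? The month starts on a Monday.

Sep 2031 begins on a Monday, so the first Monday is Sep 1.
The 4th Monday is 3 weeks later: 1 + 21 = 22.

Sep 22, 2031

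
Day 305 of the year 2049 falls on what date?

Nov 1, 2049

Jan has 31 days (305 − 31 = 274 remain).
Feb has 28 days (274 − 28 = 246 remain).
Mar has 31 days (246 − 31 = 215 remain).
Apr has 30 days (215 − 30 = 185 remain).
May has 31 days (185 − 31 = 154 remain).
Jun has 30 days (154 − 30 = 124 remain).
Jul has 31 days (124 − 31 = 93 remain).
Aug has 31 days (93 − 31 = 62 remain).
Sep has 30 days (62 − 30 = 32 remain).
Oct has 31 days (32 − 31 = 1 remain).
1 into Nov → Nov 1.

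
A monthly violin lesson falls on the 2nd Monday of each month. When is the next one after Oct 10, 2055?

Oct 2055 starts on a Friday; its first Monday is the 4th, so the 2nd Monday is the 11th — Oct 11, 2055.
Oct 11, 2055 is after Oct 10, 2055, so that is the next one.

Oct 11, 2055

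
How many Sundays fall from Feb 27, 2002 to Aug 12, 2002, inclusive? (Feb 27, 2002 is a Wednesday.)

Feb 27, 2002 is a Wednesday; the first Sunday on or after it is Mar 3, 2002 (4 days later).
From Mar 3, 2002 to Aug 12, 2002: 28 + 30 + 31 + 30 + 31 + 12 = 162 days (rest of Mar, Apr, May, Jun, Jul, Aug).
162 ÷ 7 = 23 full weeks with remainder 1, so 23 more Sundays after the first → 24.

24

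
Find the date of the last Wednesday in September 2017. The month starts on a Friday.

September 2017 begins on a Friday, so the first Wednesday is September 6 (5 days later).
September 2017 has 30 days. Adding weeks: 6, 13, 20, 27 — the last one ≤ 30 is the 27th.

2017-09-27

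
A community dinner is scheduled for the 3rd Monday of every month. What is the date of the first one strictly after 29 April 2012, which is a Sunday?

April 2012 starts on a Sunday; its first Monday is the 2nd, so the 3rd Monday is the 16th — 16 April 2012.
That is not after 29 April 2012, so look at May 2012.
May 2012 starts on a Tuesday; its first Monday is the 7th, so the 3rd Monday is the 21st — 21 May 2012.

21 May 2012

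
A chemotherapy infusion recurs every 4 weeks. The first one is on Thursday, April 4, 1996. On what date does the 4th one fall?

June 27, 1996

The 4th occurrence is 3 intervals after the first: 3 × 28 = 84 days after April 4, 1996.
April has 30 days — 26 days to the end of April leaves 58.
May has 31 days (27 left).
27 days into June → June 27, 1996.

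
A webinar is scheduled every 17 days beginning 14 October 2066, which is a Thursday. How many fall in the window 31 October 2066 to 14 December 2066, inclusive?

3

Occurrences land 17·i days after 14 October 2066 for i = 0, 1, 2, …
31 October 2066 is 17 days after the start; 17 ÷ 17 = 1 remainder 0. First occurrence in the window: #2 on 31 October 2066 (1×17 = 17 days in).
14 December 2066 is 61 days after the start; 61 ÷ 17 = 3 remainder 10. Last occurrence in the window: #4 on 4 December 2066.
Occurrences #2 through #4: 3 in total.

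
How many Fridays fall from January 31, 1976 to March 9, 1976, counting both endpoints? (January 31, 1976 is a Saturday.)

January 31, 1976 is a Saturday; the first Friday on or after it is February 6, 1976 (6 days later).
From February 6, 1976 to March 9, 1976: 23 + 9 = 32 days (rest of February, March).
32 ÷ 7 = 4 full weeks with remainder 4, so 4 more Fridays after the first → 5.

5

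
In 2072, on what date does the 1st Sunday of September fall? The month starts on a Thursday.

September 2072 begins on a Thursday, so the first Sunday is September 4 (3 days later).

2072-09-04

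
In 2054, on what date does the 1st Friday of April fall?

April 2054 begins on a Wednesday, so the first Friday is April 3 (2 days later).

2054-04-03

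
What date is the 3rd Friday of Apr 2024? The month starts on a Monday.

Apr 19, 2024

Apr 2024 begins on a Monday, so the first Friday is Apr 5 (4 days later).
The 3rd Friday is 2 weeks later: 5 + 14 = 19.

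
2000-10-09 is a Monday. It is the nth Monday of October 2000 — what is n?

2nd

Day 9 falls in week ⌈9/7⌉ of the month.
Days 1–7 hold the 1st Monday, 8–14 the 2nd, 15–21 the 3rd, 22–28 the 4th, 29–31 the 5th.
9 is in the range for the 2nd.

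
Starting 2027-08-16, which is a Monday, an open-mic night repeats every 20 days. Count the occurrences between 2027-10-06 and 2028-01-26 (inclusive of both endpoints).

6

Occurrences land 20·i days after 2027-08-16 for i = 0, 1, 2, …
2027-10-06 is 51 days after the start; 51 ÷ 20 = 2 remainder 11; since the remainder is 11, round up to i = 3. First occurrence in the window: #4 on 2027-10-15 (3×20 = 60 days in).
2028-01-26 is 163 days after the start; 163 ÷ 20 = 8 remainder 3. Last occurrence in the window: #9 on 2028-01-23.
Occurrences #4 through #9: 6 in total.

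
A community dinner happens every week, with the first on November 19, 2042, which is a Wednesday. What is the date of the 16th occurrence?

March 4, 2043

The 16th occurrence is 15 intervals after the first: 15 × 7 = 105 days after November 19, 2042.
November has 30 days — 11 days to the end of November leaves 94.
December has 31 days (63 left).
January has 31 days (32 left).
February has 28 days (4 left).
4 days into March → March 4, 2043.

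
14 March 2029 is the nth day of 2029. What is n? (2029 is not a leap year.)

Days in months before March: 31 + 28 = 59.
Plus 14 days into March → day 73.

73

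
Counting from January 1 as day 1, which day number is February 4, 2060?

Days in months before February: 31 = 31.
Plus 4 days into February → day 35.

35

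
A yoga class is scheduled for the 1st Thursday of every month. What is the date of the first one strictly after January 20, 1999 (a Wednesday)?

February 4, 1999

January 1999 starts on a Friday, so its 1st Thursday is January 7, 1999 (6 days in).
That is not after January 20, 1999, so look at February 1999.
February 1999 starts on a Monday, so its 1st Thursday is February 4, 1999 (3 days in).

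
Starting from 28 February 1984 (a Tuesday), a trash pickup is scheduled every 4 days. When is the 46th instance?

The 46th occurrence is 45 intervals after the first: 45 × 4 = 180 days after 28 February 1984.
February has 29 days — 1 day to the end of February leaves 179.
March has 31 days (148 left).
April has 30 days (118 left).
May has 31 days (87 left).
June has 30 days (57 left).
July has 31 days (26 left).
26 days into August → 26 August 1984.

26 August 1984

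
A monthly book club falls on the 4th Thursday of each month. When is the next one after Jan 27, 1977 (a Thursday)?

Jan 1977 starts on a Saturday; its first Thursday is the 6th, so the 4th Thursday is the 27th — Jan 27, 1977.
That is not after Jan 27, 1977, so look at Feb 1977.
Feb 1977 starts on a Tuesday; its first Thursday is the 3rd, so the 4th Thursday is the 24th — Feb 24, 1977.

Feb 24, 1977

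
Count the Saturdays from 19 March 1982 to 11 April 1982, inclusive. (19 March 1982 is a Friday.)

19 March 1982 is a Friday; the first Saturday on or after it is 20 March 1982 (1 day later).
From 20 March 1982 to 11 April 1982: 11 + 11 = 22 days (rest of March, April).
22 ÷ 7 = 3 full weeks with remainder 1, so 3 more Saturdays after the first → 4.

4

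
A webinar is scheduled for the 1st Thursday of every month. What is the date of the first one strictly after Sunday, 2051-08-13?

August 2051 starts on a Tuesday, so its 1st Thursday is 2051-08-03 (2 days in).
That is not after 2051-08-13, so look at September 2051.
September 2051 starts on a Friday, so its 1st Thursday is 2051-09-07 (6 days in).

2051-09-07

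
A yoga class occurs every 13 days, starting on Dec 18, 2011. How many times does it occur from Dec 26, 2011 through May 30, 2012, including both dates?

Occurrences land 13·i days after Dec 18, 2011 for i = 0, 1, 2, …
Dec 26, 2011 is 8 days after the start; 8 ÷ 13 = 0 remainder 8; since the remainder is 8, round up to i = 1. First occurrence in the window: #2 on Dec 31, 2011 (1×13 = 13 days in).
May 30, 2012 is 164 days after the start; 164 ÷ 13 = 12 remainder 8. Last occurrence in the window: #13 on May 22, 2012.
Occurrences #2 through #13: 12 in total.

12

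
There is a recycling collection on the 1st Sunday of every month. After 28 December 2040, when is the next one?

December 2040 starts on a Saturday, so its 1st Sunday is 2 December 2040 (1 day in).
That is not after 28 December 2040, so look at January 2041.
January 2041 starts on a Tuesday, so its 1st Sunday is 6 January 2041 (5 days in).

6 January 2041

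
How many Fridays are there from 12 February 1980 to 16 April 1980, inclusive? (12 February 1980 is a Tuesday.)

9

12 February 1980 is a Tuesday; the first Friday on or after it is 15 February 1980 (3 days later).
From 15 February 1980 to 16 April 1980: 14 + 31 + 16 = 61 days (rest of February, March, April).
61 ÷ 7 = 8 full weeks with remainder 5, so 8 more Fridays after the first → 9.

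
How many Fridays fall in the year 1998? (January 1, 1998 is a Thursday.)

52

January 1, 1998 is a Thursday; the first Friday on or after it is January 2, 1998 (1 day later).
From January 2, 1998 to December 31, 1998: 29 + 28 + 31 + 30 + 31 + 30 + 31 + 31 + 30 + 31 + 30 + 31 = 363 days (rest of January, February, March, April, May, June, July, August, September, October, November, December).
363 ÷ 7 = 51 full weeks with remainder 6, so 51 more Fridays after the first → 52.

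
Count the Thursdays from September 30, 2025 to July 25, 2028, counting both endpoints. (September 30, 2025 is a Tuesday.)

September 30, 2025 is a Tuesday; the first Thursday on or after it is October 2, 2025 (2 days later).
From October 2, 2025 to July 25, 2028: 90 + 365 + 365 + 207 = 1027 days (rest of 2025, 2026, 2027, to July 25, 2028 in 2028).
1027 ÷ 7 = 146 full weeks with remainder 5, so 146 more Thursdays after the first → 147.

147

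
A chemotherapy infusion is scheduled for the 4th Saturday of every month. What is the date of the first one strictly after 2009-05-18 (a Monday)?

May 2009 starts on a Friday; its first Saturday is the 2nd, so the 4th Saturday is the 23rd — 2009-05-23.
2009-05-23 is after 2009-05-18, so that is the next one.

2009-05-23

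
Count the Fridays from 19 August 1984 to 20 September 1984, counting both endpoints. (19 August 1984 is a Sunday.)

4

19 August 1984 is a Sunday; the first Friday on or after it is 24 August 1984 (5 days later).
From 24 August 1984 to 20 September 1984: 7 + 20 = 27 days (rest of August, September).
27 ÷ 7 = 3 full weeks with remainder 6, so 3 more Fridays after the first → 4.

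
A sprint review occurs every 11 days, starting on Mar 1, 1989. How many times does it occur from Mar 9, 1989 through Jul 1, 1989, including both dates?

11

Occurrences land 11·i days after Mar 1, 1989 for i = 0, 1, 2, …
Mar 9, 1989 is 8 days after the start; 8 ÷ 11 = 0 remainder 8; since the remainder is 8, round up to i = 1. First occurrence in the window: #2 on Mar 12, 1989 (1×11 = 11 days in).
Jul 1, 1989 is 122 days after the start; 122 ÷ 11 = 11 remainder 1. Last occurrence in the window: #12 on Jun 30, 1989.
Occurrences #2 through #12: 11 in total.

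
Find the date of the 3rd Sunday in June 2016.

June 19, 2016

June 2016 begins on a Wednesday, so the first Sunday is June 5 (4 days later).
The 3rd Sunday is 2 weeks later: 5 + 14 = 19.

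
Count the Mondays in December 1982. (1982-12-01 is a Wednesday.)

1982-12-01 is a Wednesday; the first Monday on or after it is 1982-12-06 (5 days later).
From 1982-12-06 to 1982-12-31 is 31 − 6 = 25 days.
25 ÷ 7 = 3 full weeks with remainder 4, so 3 more Mondays after the first → 4.

4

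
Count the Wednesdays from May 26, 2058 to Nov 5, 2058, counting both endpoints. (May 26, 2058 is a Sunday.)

May 26, 2058 is a Sunday; the first Wednesday on or after it is May 29, 2058 (3 days later).
From May 29, 2058 to Nov 5, 2058: 2 + 30 + 31 + 31 + 30 + 31 + 5 = 160 days (rest of May, Jun, Jul, Aug, Sep, Oct, Nov).
160 ÷ 7 = 22 full weeks with remainder 6, so 22 more Wednesdays after the first → 23.

23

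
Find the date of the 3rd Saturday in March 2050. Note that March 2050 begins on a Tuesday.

March 2050 begins on a Tuesday, so the first Saturday is March 5 (4 days later).
The 3rd Saturday is 2 weeks later: 5 + 14 = 19.

2050-03-19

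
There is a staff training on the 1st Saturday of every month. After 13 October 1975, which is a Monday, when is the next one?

October 1975 starts on a Wednesday, so its 1st Saturday is 4 October 1975 (3 days in).
That is not after 13 October 1975, so look at November 1975.
November 1975 starts on a Saturday, so its 1st Saturday is 1 November 1975.

1 November 1975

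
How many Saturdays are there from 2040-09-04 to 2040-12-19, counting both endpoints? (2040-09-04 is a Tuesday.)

2040-09-04 is a Tuesday; the first Saturday on or after it is 2040-09-08 (4 days later).
From 2040-09-08 to 2040-12-19: 22 + 31 + 30 + 19 = 102 days (rest of September, October, November, December).
102 ÷ 7 = 14 full weeks with remainder 4, so 14 more Saturdays after the first → 15.

15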